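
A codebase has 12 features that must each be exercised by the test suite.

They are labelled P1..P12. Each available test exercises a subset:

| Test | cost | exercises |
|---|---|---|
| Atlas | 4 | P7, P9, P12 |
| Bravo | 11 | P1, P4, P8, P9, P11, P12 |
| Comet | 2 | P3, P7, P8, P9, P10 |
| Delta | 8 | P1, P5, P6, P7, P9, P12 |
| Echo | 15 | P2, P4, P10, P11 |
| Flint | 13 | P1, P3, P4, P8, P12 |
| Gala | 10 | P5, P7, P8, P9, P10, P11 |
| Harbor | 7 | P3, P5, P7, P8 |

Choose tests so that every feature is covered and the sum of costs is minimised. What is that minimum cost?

Comet, Delta, Echo together cover every feature (Comet ∪ Delta ∪ Echo = {P1, P2, P3, P4, P5, P6, P7, P8, P9, P10, P11, P12}); total cost 2 + 8 + 15 = 25.
No covering selection has total cost below 25.

25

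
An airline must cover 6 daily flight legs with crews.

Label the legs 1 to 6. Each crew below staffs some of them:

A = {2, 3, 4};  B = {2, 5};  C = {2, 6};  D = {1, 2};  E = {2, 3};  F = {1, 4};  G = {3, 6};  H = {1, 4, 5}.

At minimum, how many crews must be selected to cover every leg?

3

Take {C, G, H}. Their union is {1, 2, 3, 4, 5, 6}, which is all 6 legs.
No 2 of the 8 crews cover everything (all 28 combinations miss at least one leg), so 3 is optimal.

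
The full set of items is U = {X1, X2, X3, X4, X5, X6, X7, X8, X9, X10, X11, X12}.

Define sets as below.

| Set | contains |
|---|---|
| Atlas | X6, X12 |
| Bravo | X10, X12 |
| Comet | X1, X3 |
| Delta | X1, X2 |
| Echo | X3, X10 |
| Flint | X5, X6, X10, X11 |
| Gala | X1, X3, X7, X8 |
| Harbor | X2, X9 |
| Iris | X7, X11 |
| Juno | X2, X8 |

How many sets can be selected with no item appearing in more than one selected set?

Bravo, Comet, Harbor, Iris are pairwise disjoint (Bravo={X10,X12}; Comet={X1,X3}; Harbor={X2,X9}; Iris={X7,X11}).
Every remaining set overlaps one of these, and no 5 of the listed sets are pairwise disjoint, so 4 is the maximum.

4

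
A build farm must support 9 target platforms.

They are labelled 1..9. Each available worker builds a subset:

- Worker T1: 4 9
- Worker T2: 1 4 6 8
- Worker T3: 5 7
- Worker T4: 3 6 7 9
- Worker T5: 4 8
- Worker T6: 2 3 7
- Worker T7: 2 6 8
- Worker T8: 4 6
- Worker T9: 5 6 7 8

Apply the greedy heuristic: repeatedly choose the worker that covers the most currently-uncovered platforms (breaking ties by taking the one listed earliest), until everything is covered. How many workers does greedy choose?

Greedy: pick T2 (covers 4 new) → pick T4 (covers 3 new) → pick T3 (covers 1 new) → pick T6 (covers 1 new). Total picks: 4.

4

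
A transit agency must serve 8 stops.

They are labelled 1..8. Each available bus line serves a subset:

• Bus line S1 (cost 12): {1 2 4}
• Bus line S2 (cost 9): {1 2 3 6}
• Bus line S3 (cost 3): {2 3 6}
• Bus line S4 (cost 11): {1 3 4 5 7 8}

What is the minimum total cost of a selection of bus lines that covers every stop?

14

S3, S4 together cover every stop (S3 ∪ S4 = {1, 2, 3, 4, 5, 6, 7, 8}); total cost 3 + 11 = 14.
No covering selection has total cost below 14.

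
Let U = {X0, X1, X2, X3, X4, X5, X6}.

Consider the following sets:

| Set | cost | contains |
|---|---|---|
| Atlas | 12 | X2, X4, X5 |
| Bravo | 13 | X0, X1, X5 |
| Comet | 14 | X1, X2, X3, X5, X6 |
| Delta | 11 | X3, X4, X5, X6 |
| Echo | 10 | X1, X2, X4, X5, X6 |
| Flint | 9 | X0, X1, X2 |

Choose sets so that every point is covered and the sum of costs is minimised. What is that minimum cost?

Delta, Flint together cover every point (Delta ∪ Flint = {X0, X1, X2, X3, X4, X5, X6}); total cost 11 + 9 = 20.
The greedy pick Echo, Flint, Delta costs 30; no covering selection beats 20.

20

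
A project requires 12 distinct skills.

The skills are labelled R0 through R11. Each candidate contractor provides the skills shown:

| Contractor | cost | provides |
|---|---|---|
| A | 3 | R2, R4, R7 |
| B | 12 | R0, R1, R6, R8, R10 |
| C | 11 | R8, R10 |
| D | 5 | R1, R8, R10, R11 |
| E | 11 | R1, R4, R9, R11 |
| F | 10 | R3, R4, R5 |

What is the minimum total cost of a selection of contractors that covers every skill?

A, B, E, F together cover every skill (A ∪ B ∪ E ∪ F = {R0, R1, R2, R3, R4, R5, R6, R7, R8, R9, R10, R11}); total cost 3 + 12 + 11 + 10 = 36.
The greedy pick A, D, F, B, E costs 41; no covering selection beats 36.

36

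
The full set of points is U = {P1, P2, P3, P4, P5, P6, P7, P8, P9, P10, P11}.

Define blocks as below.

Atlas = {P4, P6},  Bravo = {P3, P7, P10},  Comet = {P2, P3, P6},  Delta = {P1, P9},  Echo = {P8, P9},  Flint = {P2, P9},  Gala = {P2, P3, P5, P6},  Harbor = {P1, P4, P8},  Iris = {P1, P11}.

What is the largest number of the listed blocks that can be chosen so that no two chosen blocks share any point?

4

Atlas, Bravo, Echo, Iris are pairwise disjoint (Atlas={P4,P6}; Bravo={P3,P7,P10}; Echo={P8,P9}; Iris={P1,P11}).
Every remaining block overlaps one of these, and no 5 of the listed blocks are pairwise disjoint, so 4 is the maximum.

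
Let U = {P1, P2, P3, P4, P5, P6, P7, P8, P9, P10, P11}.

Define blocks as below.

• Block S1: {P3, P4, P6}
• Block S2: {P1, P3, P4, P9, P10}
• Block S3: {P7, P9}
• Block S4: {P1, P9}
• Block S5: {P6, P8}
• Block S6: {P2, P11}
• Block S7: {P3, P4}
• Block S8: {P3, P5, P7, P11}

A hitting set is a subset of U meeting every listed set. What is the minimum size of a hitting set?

4

The 4 points {P4, P6, P9, P11} hit every block.
The blocks S4, S5, S6, S7 are pairwise disjoint, so any hitting set needs a separate point for each — at least 4. Hence 4 is optimal.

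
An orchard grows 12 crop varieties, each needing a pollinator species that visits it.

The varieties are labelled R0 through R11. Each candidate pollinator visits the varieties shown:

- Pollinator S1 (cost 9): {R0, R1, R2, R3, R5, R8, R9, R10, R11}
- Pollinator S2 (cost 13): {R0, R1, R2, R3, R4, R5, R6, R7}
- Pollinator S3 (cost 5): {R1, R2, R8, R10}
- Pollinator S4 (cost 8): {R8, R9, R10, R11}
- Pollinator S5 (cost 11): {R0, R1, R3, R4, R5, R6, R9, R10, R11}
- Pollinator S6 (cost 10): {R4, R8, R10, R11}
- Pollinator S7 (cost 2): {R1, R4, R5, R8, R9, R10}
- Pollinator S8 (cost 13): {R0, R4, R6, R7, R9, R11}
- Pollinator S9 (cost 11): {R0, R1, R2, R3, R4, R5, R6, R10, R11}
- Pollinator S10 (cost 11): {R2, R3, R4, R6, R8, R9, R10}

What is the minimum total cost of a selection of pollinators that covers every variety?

S2, S4 together cover every variety (S2 ∪ S4 = {R0, R1, R2, R3, R4, R5, R6, R7, R8, R9, R10, R11}); total cost 13 + 8 = 21.
The greedy pick S7, S9, S2 costs 26; no covering selection beats 21.

21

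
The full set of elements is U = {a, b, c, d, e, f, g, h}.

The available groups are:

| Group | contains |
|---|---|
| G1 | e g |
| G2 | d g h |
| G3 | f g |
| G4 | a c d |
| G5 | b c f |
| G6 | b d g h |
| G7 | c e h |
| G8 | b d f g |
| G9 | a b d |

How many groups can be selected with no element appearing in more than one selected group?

3

G3, G7, G9 are pairwise disjoint (G3={f,g}; G7={c,e,h}; G9={a,b,d}).
Every remaining group overlaps one of these, and no 4 of the listed groups are pairwise disjoint, so 3 is the maximum.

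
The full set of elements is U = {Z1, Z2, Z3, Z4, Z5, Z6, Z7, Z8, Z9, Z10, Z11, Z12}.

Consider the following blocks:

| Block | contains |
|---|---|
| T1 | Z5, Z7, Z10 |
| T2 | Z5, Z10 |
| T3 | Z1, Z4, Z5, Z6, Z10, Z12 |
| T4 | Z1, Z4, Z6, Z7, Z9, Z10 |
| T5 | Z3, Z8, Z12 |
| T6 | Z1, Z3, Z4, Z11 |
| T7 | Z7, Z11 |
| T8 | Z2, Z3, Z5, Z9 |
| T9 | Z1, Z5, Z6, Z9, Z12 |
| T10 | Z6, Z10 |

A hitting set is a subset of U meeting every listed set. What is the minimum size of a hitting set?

4

H = {Z5, Z8, Z10, Z11} meets every block (each contains at least one member of H), and |H| = 4.
No choice of 3 elements meets every block, so 4 is the minimum.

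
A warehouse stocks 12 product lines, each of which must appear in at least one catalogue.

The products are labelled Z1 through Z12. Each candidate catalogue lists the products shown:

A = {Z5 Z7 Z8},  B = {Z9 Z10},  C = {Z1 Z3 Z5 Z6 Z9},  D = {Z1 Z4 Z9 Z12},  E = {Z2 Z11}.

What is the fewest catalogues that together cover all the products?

A and B and C and D and E together: A ∪ B ∪ C ∪ D ∪ E = {Z1, Z2, Z3, Z4, Z5, Z6, Z7, Z8, Z9, Z10, Z11, Z12} — every product is covered.
Only C contains Z3, so C is forced; the remaining 7 products need at least 4 more catalogues (each remaining catalogue adds at most 2) — so at least 5 catalogues are needed, and 5 is optimal.

5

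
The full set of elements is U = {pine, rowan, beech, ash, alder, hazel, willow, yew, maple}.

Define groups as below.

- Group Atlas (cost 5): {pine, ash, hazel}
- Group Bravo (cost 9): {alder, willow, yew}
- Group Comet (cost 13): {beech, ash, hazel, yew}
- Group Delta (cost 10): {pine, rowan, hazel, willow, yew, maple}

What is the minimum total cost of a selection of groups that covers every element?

32

Bravo, Comet, Delta together cover every element (Bravo ∪ Comet ∪ Delta = {pine, rowan, beech, ash, alder, hazel, willow, yew, maple}); total cost 9 + 13 + 10 = 32.
The greedy pick Atlas, Delta, Bravo, Comet costs 37; no covering selection beats 32.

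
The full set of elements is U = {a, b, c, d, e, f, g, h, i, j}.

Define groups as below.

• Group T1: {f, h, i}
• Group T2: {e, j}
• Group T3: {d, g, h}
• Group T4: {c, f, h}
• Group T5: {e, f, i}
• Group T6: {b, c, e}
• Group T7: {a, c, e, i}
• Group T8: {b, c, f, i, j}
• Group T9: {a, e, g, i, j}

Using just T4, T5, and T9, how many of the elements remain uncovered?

2

Union of T4, T5, T9 = {a, c, e, f, g, h, i, j}.
Not covered: b, d — 2 elements.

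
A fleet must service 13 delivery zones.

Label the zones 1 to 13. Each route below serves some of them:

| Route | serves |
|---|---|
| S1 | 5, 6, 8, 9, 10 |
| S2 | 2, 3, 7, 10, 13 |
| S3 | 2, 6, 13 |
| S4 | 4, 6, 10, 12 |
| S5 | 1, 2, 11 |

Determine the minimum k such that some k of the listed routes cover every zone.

S1 and S2 and S4 and S5 together: S1 ∪ S2 ∪ S4 ∪ S5 = {1, 2, 3, 4, 5, 6, 7, 8, 9, 10, 11, 12, 13} — every zone is covered.
Only S4 contains 4, so S4 is forced; the remaining 9 zones need at least 3 more routes (each remaining route adds at most 4) — so at least 4 routes are needed, and 4 is optimal.

4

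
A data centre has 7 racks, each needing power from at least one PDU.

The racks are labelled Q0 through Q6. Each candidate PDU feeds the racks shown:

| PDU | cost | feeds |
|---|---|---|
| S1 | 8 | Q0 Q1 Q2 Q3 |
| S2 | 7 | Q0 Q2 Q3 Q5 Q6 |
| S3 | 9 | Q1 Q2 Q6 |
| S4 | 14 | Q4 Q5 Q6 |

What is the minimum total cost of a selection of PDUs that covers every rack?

22

S1, S4 together cover every rack (S1 ∪ S4 = {Q0, Q1, Q2, Q3, Q4, Q5, Q6}); total cost 8 + 14 = 22.
The greedy pick S2, S1, S4 costs 29; no covering selection beats 22.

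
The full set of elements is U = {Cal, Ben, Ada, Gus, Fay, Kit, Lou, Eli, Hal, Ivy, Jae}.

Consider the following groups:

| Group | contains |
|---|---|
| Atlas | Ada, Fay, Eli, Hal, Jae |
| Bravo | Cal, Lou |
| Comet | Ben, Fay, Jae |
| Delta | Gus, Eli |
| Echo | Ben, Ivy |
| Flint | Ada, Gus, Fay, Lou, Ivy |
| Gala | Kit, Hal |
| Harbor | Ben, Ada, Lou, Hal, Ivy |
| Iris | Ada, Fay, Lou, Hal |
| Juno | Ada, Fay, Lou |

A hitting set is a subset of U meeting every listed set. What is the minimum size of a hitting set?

H = {Ben, Kit, Lou, Eli} meets every group (each contains at least one member of H), and |H| = 4.
The groups Bravo, Comet, Delta, Gala are pairwise disjoint, so any hitting set needs a separate element for each — at least 4. Hence 4 is optimal.

4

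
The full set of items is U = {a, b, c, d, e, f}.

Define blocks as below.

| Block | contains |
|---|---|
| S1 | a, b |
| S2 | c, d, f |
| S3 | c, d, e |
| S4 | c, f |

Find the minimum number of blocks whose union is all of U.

3

S1 and S2 and S3 together: S1 ∪ S2 ∪ S3 = {a, b, c, d, e, f} — every item is covered.
Only S1 contains a, so S1 is forced; the remaining 4 items need at least 2 more blocks (each remaining block adds at most 3) — so at least 3 blocks are needed, and 3 is optimal.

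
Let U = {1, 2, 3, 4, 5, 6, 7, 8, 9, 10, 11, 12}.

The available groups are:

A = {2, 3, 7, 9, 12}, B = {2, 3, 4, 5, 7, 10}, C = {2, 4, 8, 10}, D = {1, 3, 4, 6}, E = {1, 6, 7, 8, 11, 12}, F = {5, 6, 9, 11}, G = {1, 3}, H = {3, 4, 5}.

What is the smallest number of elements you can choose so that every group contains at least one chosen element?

3

T = {2, 3, 11} meets every group (each contains at least one member of T), and |T| = 3.
The groups C, F, G are pairwise disjoint, so any hitting set needs a separate element for each — at least 3. Hence 3 is optimal.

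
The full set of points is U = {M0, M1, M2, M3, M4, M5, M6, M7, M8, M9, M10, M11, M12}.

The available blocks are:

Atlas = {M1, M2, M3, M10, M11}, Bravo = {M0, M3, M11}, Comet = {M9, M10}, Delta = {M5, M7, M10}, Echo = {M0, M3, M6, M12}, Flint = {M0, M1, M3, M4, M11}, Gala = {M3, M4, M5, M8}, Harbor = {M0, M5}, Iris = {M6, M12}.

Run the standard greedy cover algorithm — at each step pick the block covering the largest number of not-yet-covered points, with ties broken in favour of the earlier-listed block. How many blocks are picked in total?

Greedy: pick Atlas (covers 5 new) → pick Echo (covers 3 new) → pick Gala (covers 3 new) → pick Comet (covers 1 new) → pick Delta (covers 1 new). Total picks: 5.

5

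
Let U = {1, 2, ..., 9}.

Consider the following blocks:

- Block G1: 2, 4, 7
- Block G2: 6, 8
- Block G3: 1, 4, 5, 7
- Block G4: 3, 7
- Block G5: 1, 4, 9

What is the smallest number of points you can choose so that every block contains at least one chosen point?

H = {4, 6, 7} meets every block (each contains at least one member of H), and |H| = 3.
The blocks G2, G4, G5 are pairwise disjoint, so any hitting set needs a separate point for each — at least 3. Hence 3 is optimal.

3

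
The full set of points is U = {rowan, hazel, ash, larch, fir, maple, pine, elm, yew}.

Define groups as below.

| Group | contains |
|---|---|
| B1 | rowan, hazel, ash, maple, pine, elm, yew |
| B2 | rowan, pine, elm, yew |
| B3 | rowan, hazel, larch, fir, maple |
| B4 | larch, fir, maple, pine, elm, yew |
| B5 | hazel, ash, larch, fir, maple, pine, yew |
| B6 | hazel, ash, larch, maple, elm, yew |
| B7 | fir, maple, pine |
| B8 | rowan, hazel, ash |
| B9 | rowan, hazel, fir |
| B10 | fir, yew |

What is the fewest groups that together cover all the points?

2

Take {B1, B3}. Their union is {rowan, hazel, ash, larch, fir, maple, pine, elm, yew}, which is all 9 points.
No single group has all 9 points (the largest, B1, has 7), so 2 is optimal.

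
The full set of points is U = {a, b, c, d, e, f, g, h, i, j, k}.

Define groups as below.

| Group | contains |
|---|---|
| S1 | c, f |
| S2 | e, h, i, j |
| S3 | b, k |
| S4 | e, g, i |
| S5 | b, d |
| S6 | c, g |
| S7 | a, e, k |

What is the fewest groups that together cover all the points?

5

S1 and S2 and S4 and S5 and S7 together: S1 ∪ S2 ∪ S4 ∪ S5 ∪ S7 = {a, b, c, d, e, f, g, h, i, j, k} — every point is covered.
Only S2 contains h, so S2 is forced; the remaining 7 points need at least 4 more groups (each remaining group adds at most 2) — so at least 5 groups are needed, and 5 is optimal.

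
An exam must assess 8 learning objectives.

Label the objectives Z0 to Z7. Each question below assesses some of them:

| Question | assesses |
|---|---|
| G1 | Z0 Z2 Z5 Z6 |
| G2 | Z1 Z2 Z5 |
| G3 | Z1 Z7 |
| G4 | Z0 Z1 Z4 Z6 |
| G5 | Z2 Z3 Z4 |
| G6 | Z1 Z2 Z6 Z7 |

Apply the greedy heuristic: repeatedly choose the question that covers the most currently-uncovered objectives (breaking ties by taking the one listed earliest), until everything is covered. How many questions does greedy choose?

Greedy: pick G1 (covers 4 new) → pick G3 (covers 2 new) → pick G5 (covers 2 new). Total picks: 3.

3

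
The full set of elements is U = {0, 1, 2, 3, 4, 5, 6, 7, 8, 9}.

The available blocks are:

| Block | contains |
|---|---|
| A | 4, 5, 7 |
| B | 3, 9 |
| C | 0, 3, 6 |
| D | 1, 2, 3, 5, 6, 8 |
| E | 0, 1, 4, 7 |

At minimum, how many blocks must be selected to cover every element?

B and D and E together: B ∪ D ∪ E = {0, 1, 2, 3, 4, 5, 6, 7, 8, 9} — every element is covered.
Only D contains 2, so D is forced; the remaining 4 elements need at least 2 more blocks (each remaining block adds at most 3) — so at least 3 blocks are needed, and 3 is optimal.

3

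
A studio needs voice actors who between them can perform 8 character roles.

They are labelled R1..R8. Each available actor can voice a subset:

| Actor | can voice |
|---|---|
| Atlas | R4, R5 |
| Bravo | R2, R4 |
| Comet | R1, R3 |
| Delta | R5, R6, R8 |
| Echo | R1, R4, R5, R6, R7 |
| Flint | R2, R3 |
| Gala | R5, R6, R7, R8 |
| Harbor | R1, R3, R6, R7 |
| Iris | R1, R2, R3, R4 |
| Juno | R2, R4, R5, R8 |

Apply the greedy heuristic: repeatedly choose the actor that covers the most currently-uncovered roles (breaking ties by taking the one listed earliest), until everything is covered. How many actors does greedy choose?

3

Greedy: pick Echo (covers 5 new) → pick Flint (covers 2 new) → pick Delta (covers 1 new). Total picks: 3.
(The true minimum cover uses only 2 actors, so greedy is not optimal here.)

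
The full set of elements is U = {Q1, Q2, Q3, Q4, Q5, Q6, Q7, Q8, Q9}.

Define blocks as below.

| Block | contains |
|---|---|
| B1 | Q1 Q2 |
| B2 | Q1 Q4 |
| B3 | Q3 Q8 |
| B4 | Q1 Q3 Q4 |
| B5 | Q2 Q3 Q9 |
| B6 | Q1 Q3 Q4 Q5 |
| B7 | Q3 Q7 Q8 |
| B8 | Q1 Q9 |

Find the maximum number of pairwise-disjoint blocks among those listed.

B3, B8 are pairwise disjoint (B3={Q3,Q8}; B8={Q1,Q9}).
Every remaining block overlaps one of these, and no 3 of the listed blocks are pairwise disjoint, so 2 is the maximum.

2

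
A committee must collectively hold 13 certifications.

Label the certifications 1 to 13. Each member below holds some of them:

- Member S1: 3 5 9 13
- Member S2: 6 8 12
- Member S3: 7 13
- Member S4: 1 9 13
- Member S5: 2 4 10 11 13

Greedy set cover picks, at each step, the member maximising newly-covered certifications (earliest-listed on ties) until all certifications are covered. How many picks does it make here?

Greedy: pick S5 (covers 5 new) → pick S1 (covers 3 new) → pick S2 (covers 3 new) → pick S3 (covers 1 new) → pick S4 (covers 1 new). Total picks: 5.

5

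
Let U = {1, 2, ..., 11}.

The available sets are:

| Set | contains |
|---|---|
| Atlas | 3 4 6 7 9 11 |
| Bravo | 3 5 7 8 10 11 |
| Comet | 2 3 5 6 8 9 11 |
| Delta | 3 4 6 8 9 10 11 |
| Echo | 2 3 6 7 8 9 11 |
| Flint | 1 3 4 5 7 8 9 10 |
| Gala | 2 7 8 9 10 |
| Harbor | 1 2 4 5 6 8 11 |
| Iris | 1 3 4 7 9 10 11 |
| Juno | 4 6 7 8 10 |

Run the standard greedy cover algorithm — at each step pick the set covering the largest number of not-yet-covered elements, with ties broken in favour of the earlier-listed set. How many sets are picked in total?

2

Greedy: pick Flint (covers 8 new) → pick Comet (covers 3 new). Total picks: 2.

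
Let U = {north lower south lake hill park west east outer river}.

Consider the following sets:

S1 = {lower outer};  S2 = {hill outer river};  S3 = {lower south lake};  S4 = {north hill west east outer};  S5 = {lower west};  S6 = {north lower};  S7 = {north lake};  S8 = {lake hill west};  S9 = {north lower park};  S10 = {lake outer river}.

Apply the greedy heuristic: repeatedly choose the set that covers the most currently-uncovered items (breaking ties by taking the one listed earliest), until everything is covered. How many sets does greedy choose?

4

Greedy: pick S4 (covers 5 new) → pick S3 (covers 3 new) → pick S2 (covers 1 new) → pick S9 (covers 1 new). Total picks: 4.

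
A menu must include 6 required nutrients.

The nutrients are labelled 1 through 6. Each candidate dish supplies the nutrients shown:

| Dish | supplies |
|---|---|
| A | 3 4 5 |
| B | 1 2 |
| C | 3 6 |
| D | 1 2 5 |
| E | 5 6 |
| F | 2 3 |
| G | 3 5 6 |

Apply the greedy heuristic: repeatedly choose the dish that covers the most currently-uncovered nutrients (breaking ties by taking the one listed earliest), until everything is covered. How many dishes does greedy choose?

3

Greedy: pick A (covers 3 new) → pick B (covers 2 new) → pick C (covers 1 new). Total picks: 3.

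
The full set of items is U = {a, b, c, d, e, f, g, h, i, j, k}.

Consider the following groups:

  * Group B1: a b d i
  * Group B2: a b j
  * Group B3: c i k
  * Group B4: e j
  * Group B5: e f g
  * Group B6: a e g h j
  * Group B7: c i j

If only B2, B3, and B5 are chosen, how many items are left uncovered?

2

Union of B2, B3, B5 = {a, b, c, e, f, g, i, j, k}.
Not covered: d, h — 2 items.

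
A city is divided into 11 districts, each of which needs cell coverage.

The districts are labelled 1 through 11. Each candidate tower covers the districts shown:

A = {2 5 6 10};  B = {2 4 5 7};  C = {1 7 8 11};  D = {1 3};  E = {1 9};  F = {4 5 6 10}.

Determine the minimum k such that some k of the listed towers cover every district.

5

B and C and D and E and F together: B ∪ C ∪ D ∪ E ∪ F = {1, 2, 3, 4, 5, 6, 7, 8, 9, 10, 11} — every district is covered.
No 4 of the 6 towers cover everything (all 15 combinations miss at least one district), so 5 is optimal.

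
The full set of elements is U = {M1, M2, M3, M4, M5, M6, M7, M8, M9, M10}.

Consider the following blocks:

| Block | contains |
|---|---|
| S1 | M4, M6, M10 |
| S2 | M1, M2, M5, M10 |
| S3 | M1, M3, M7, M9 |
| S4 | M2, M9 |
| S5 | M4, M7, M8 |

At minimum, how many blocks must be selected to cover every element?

S1, S2, S3, and S5 cover everything between them: the union {M1, M2, M3, M4, M5, M6, M7, M8, M9, M10} is all of U.
No 3 of the 5 blocks cover everything (all 10 combinations miss at least one element), so 4 is optimal.

4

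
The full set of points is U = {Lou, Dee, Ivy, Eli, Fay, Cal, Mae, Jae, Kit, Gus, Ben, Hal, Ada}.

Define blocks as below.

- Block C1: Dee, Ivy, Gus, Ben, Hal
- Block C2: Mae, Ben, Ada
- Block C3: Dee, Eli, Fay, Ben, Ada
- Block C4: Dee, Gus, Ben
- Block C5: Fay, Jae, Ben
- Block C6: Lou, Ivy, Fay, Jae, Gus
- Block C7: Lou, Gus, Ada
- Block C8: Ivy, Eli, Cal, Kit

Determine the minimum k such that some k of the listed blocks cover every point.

4

Take {C1, C2, C6, C8}. Their union is {Lou, Dee, Ivy, Eli, Fay, Cal, Mae, Jae, Kit, Gus, Ben, Hal, Ada}, which is all 13 points.
Only C8 contains Cal, so C8 is forced; the remaining 9 points need at least 3 more blocks (each remaining block adds at most 4) — so at least 4 blocks are needed, and 4 is optimal.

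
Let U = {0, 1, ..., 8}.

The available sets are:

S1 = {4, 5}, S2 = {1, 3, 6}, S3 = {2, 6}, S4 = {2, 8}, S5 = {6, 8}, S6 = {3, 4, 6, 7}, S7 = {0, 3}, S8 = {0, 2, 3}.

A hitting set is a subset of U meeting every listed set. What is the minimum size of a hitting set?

4

The 4 points {3, 5, 6, 8} hit every set.
No choice of 3 points meets every set, so 4 is the minimum.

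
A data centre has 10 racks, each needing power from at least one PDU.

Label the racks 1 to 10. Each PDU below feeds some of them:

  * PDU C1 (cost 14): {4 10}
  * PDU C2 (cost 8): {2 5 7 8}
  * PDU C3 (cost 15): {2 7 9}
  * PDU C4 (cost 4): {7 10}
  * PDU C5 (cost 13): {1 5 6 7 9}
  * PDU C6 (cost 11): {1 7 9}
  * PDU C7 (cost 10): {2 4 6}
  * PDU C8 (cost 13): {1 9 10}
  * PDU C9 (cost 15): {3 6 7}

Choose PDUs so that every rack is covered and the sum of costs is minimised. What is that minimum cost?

46

C2, C7, C8, C9 together cover every rack (C2 ∪ C7 ∪ C8 ∪ C9 = {1, 2, 3, 4, 5, 6, 7, 8, 9, 10}); total cost 8 + 10 + 13 + 15 = 46.
The greedy pick C2, C4, C5, C7, C9 costs 50; no covering selection beats 46.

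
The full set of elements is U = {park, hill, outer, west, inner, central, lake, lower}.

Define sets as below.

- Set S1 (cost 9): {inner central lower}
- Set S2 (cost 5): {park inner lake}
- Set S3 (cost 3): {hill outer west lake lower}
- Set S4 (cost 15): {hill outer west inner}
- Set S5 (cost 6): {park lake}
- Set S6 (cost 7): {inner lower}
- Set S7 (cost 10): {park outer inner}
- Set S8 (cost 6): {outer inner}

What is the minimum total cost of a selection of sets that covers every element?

17

S1, S2, S3 together cover every element (S1 ∪ S2 ∪ S3 = {park, hill, outer, west, inner, central, lake, lower}); total cost 9 + 5 + 3 = 17.
No covering selection has total cost below 17.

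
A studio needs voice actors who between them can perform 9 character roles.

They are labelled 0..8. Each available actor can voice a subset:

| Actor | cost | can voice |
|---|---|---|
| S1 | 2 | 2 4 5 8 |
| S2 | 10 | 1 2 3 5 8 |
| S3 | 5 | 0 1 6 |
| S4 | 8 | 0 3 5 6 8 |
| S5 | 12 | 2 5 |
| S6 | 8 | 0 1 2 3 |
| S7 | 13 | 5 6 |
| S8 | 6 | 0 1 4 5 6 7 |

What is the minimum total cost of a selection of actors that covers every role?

16

S2, S8 together cover every role (S2 ∪ S8 = {0, 1, 2, 3, 4, 5, 6, 7, 8}); total cost 10 + 6 = 16.
No covering selection has total cost below 16.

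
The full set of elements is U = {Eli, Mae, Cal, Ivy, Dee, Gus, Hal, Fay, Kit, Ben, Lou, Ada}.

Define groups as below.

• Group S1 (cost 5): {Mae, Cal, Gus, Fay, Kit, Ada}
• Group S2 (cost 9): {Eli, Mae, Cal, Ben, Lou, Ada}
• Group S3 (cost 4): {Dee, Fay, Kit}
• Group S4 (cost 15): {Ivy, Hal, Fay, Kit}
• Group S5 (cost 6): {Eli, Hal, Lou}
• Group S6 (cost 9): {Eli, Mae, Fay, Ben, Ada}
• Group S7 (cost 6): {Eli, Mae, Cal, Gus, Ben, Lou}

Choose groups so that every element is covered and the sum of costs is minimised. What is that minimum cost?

S1, S3, S4, S7 together cover every element (S1 ∪ S3 ∪ S4 ∪ S7 = {Eli, Mae, Cal, Ivy, Dee, Gus, Hal, Fay, Kit, Ben, Lou, Ada}); total cost 5 + 4 + 15 + 6 = 30.
The greedy pick S1, S5, S3, S7, S4 costs 36; no covering selection beats 30.

30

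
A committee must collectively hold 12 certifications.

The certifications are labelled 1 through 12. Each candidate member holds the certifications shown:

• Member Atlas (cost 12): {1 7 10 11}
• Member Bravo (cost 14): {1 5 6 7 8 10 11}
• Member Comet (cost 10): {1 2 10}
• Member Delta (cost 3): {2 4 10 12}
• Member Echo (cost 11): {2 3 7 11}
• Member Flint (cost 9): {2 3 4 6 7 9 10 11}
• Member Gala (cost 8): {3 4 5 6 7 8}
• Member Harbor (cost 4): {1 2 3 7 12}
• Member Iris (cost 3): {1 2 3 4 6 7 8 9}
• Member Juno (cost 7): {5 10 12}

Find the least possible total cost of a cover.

19

Flint, Iris, Juno together cover every certification (Flint ∪ Iris ∪ Juno = {1, 2, 3, 4, 5, 6, 7, 8, 9, 10, 11, 12}); total cost 9 + 3 + 7 = 19.
The greedy pick Iris, Delta, Bravo costs 20; no covering selection beats 19.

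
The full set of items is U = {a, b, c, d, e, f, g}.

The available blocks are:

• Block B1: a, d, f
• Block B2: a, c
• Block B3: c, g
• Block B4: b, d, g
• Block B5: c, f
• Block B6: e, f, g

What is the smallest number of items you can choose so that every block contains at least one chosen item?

The 3 items {c, d, f} hit every block.
No choice of 2 items meets every block, so 3 is the minimum.

3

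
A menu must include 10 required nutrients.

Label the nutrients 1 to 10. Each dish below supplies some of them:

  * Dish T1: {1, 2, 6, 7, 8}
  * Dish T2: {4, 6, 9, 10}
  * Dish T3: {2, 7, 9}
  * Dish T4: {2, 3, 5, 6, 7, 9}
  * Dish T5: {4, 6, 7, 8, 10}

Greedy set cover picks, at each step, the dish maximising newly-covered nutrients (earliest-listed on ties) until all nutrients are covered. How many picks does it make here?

Greedy: pick T4 (covers 6 new) → pick T5 (covers 3 new) → pick T1 (covers 1 new). Total picks: 3.

3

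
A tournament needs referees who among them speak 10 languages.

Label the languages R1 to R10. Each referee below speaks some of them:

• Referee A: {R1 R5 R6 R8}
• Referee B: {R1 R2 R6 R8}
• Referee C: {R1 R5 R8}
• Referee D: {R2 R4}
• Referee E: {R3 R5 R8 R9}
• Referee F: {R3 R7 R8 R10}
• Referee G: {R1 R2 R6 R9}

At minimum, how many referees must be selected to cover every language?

4

Take {A, D, E, F}. Their union is {R1, R2, R3, R4, R5, R6, R7, R8, R9, R10}, which is all 10 languages.
No 3 of the 7 referees cover everything (all 35 combinations miss at least one language), so 4 is optimal.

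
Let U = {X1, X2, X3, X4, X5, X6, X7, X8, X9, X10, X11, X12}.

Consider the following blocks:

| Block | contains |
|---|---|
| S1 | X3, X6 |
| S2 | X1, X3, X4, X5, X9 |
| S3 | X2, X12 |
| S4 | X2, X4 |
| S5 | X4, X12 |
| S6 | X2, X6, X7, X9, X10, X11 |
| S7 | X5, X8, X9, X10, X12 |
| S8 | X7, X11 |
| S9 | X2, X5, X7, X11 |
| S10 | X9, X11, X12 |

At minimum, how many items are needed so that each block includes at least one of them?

4

The 4 items {X3, X4, X7, X12} hit every block.
The blocks S1, S4, S7, S8 are pairwise disjoint, so any hitting set needs a separate item for each — at least 4. Hence 4 is optimal.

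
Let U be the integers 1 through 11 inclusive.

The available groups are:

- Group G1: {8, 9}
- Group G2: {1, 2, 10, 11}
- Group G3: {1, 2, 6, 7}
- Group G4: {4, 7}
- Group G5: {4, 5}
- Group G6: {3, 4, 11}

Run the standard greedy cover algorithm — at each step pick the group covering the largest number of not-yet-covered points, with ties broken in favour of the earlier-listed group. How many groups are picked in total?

5

Greedy: pick G2 (covers 4 new) → pick G1 (covers 2 new) → pick G3 (covers 2 new) → pick G5 (covers 2 new) → pick G6 (covers 1 new). Total picks: 5.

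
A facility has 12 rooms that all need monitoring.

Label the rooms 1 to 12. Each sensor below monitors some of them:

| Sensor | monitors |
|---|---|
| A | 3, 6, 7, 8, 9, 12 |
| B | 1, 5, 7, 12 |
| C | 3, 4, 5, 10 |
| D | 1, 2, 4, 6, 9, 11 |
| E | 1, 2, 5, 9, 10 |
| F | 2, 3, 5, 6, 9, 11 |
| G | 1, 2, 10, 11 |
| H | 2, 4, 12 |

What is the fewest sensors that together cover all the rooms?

Take {A, C, D}. Their union is {1, 2, 3, 4, 5, 6, 7, 8, 9, 10, 11, 12}, which is all 12 rooms.
Only A contains 8, so A is forced; the remaining 6 rooms need at least 2 more sensors (each remaining sensor adds at most 4) — so at least 3 sensors are needed, and 3 is optimal.

3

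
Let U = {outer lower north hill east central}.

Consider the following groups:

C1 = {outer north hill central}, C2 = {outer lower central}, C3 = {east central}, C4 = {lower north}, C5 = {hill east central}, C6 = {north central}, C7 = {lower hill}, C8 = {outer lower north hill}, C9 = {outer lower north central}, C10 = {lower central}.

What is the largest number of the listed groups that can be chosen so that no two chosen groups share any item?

C4, C5 are pairwise disjoint (C4={lower,north}; C5={hill,east,central}).
Every remaining group overlaps one of these, and no 3 of the listed groups are pairwise disjoint, so 2 is the maximum.

2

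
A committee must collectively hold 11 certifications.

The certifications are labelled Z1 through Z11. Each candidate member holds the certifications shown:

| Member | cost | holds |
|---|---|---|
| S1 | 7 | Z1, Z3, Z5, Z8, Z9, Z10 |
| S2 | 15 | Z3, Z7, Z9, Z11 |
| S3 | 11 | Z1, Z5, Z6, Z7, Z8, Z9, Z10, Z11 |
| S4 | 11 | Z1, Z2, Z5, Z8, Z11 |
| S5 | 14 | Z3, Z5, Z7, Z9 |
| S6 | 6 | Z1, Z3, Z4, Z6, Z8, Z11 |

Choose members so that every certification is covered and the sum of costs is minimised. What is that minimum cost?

S3, S4, S6 together cover every certification (S3 ∪ S4 ∪ S6 = {Z1, Z2, Z3, Z4, Z5, Z6, Z7, Z8, Z9, Z10, Z11}); total cost 11 + 11 + 6 = 28.
The greedy pick S6, S1, S3, S4 costs 35; no covering selection beats 28.

28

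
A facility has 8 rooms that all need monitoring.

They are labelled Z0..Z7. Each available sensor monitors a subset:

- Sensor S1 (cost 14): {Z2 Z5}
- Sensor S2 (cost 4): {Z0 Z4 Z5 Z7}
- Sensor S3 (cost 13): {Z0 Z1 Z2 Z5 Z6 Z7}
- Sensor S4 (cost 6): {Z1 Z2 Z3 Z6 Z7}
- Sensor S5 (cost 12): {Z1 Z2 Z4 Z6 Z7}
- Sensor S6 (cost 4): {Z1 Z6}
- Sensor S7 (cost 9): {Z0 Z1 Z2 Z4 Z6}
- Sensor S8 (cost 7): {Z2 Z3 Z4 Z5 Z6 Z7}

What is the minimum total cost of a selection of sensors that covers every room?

10

S2, S4 together cover every room (S2 ∪ S4 = {Z0, Z1, Z2, Z3, Z4, Z5, Z6, Z7}); total cost 4 + 6 = 10.
No covering selection has total cost below 10.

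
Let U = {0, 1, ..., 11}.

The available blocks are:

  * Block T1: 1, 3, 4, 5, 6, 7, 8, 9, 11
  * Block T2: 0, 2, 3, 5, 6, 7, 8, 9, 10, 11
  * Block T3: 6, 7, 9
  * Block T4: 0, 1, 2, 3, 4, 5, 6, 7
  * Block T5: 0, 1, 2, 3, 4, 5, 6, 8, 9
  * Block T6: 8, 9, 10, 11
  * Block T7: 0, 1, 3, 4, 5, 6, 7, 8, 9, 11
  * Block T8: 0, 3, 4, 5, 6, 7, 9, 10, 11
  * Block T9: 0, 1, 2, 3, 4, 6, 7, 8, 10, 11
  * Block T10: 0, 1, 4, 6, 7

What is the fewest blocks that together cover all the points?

Take {T2, T4}. Their union is {0, 1, 2, 3, 4, 5, 6, 7, 8, 9, 10, 11}, which is all 12 points.
No single block has all 12 points (the largest, T2, has 10), so 2 is optimal.

2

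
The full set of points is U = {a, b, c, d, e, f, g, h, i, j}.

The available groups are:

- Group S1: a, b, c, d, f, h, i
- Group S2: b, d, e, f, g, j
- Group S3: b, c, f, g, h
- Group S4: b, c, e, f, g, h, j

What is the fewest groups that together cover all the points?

2

S1 and S2 cover everything between them: the union {a, b, c, d, e, f, g, h, i, j} is all of U.
No single group has all 10 points (the largest, S1, has 7), so 2 is optimal.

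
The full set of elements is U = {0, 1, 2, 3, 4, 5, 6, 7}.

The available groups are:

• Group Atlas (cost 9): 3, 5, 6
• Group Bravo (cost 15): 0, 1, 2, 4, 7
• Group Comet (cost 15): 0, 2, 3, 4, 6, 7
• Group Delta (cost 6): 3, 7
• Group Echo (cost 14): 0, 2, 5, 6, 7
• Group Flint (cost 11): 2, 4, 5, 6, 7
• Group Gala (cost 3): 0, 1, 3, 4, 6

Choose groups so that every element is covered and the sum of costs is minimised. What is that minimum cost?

Flint, Gala together cover every element (Flint ∪ Gala = {0, 1, 2, 3, 4, 5, 6, 7}); total cost 11 + 3 = 14.
No covering selection has total cost below 14.

14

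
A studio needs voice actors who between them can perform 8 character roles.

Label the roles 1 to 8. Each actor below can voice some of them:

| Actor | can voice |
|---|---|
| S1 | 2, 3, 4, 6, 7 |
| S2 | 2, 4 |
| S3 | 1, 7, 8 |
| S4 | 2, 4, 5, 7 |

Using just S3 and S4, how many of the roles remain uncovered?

2

Union of S3, S4 = {1, 2, 4, 5, 7, 8}.
Not covered: 3, 6 — 2 roles.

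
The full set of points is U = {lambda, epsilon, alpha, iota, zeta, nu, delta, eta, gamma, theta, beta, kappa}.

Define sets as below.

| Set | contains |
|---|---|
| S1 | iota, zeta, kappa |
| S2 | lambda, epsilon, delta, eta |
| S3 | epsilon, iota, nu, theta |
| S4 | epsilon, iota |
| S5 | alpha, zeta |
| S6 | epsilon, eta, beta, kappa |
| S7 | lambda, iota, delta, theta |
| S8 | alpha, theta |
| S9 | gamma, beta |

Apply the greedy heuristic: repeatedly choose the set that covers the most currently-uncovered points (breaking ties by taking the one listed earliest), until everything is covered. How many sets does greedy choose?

5

Greedy: pick S2 (covers 4 new) → pick S1 (covers 3 new) → pick S3 (covers 2 new) → pick S9 (covers 2 new) → pick S5 (covers 1 new). Total picks: 5.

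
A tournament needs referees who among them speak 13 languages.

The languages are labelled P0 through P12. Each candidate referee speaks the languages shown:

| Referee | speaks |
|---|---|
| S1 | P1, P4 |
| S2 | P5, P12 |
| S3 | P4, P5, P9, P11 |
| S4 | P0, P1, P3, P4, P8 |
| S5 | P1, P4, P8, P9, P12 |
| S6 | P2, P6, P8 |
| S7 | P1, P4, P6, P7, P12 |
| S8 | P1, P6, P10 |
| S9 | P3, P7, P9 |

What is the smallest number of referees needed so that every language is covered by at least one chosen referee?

5

S3 and S4 and S6 and S7 and S8 together: S3 ∪ S4 ∪ S6 ∪ S7 ∪ S8 = {P0, P1, P2, P3, P4, P5, P6, P7, P8, P9, P10, P11, P12} — every language is covered.
No 4 of the 9 referees cover everything (all 126 combinations miss at least one language), so 5 is optimal.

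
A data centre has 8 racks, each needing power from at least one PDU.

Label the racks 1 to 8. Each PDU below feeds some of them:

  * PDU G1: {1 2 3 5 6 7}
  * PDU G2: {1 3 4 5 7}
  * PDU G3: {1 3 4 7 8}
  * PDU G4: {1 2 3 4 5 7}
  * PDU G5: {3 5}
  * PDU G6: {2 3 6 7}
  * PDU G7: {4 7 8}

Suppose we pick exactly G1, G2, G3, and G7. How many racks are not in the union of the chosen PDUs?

0

Union of G1, G2, G3, G7 = {1, 2, 3, 4, 5, 6, 7, 8} — that's every rack, so 0 are uncovered.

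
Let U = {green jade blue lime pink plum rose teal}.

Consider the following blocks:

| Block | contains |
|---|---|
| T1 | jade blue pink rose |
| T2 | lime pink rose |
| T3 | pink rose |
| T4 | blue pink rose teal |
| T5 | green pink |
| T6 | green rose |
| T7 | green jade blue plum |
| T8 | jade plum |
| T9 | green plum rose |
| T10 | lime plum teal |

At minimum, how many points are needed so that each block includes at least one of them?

3

Take H = {green, plum, rose}. Each listed block contains at least one of these, so H is a hitting set of size 3.
No choice of 2 points meets every block, so 3 is the minimum.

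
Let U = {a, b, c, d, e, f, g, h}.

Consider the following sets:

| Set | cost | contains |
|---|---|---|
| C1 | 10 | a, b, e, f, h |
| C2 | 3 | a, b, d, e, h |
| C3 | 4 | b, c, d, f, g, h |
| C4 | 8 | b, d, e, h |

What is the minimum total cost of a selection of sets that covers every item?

7

C2, C3 together cover every item (C2 ∪ C3 = {a, b, c, d, e, f, g, h}); total cost 3 + 4 = 7.
No covering selection has total cost below 7.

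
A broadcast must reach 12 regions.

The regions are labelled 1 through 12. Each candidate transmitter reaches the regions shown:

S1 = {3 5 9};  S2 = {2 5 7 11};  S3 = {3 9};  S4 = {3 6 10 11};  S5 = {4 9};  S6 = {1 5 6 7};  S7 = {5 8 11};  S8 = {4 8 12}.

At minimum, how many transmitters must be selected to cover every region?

Take {S2, S3, S4, S6, S8}. Their union is {1, 2, 3, 4, 5, 6, 7, 8, 9, 10, 11, 12}, which is all 12 regions.
No 4 of the 8 transmitters cover everything (all 70 combinations miss at least one region), so 5 is optimal.

5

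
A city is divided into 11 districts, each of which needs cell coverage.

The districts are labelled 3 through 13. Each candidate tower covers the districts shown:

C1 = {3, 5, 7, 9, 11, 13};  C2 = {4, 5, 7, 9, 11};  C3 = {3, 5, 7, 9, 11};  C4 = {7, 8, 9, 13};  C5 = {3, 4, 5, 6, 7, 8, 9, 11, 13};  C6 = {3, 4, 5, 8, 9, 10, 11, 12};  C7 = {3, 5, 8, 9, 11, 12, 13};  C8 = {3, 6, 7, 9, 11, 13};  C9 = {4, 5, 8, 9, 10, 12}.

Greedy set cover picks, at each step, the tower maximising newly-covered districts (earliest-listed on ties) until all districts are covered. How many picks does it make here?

2

Greedy: pick C5 (covers 9 new) → pick C6 (covers 2 new). Total picks: 2.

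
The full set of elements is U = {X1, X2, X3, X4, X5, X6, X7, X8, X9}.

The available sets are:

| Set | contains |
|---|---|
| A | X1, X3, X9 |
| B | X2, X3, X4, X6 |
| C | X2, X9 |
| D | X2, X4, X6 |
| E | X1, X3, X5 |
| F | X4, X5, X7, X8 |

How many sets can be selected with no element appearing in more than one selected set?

2

C, F are pairwise disjoint (C={X2,X9}; F={X4,X5,X7,X8}).
Every remaining set overlaps one of these, and no 3 of the listed sets are pairwise disjoint, so 2 is the maximum.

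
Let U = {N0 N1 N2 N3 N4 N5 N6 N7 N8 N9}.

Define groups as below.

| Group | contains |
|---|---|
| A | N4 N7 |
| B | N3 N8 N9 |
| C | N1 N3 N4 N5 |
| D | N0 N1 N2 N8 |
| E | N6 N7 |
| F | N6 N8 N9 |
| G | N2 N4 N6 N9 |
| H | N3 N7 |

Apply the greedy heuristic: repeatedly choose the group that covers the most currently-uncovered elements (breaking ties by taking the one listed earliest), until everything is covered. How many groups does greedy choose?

Greedy: pick C (covers 4 new) → pick D (covers 3 new) → pick E (covers 2 new) → pick B (covers 1 new). Total picks: 4.

4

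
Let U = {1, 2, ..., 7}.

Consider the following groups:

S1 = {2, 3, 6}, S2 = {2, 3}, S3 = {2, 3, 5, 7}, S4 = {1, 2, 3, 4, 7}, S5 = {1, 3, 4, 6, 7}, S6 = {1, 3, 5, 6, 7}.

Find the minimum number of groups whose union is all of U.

2

S3 and S5 cover everything between them: the union {1, 2, 3, 4, 5, 6, 7} is all of U.
No single group has all 7 points (the largest, S4, has 5), so 2 is optimal.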